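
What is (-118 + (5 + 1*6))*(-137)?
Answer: 14659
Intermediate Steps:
(-118 + (5 + 1*6))*(-137) = (-118 + (5 + 6))*(-137) = (-118 + 11)*(-137) = -107*(-137) = 14659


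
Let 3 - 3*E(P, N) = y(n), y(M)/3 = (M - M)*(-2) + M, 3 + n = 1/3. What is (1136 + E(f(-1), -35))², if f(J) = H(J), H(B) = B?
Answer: 11689561/9 ≈ 1.2988e+6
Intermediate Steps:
n = -8/3 (n = -3 + 1/3 = -3 + ⅓ = -8/3 ≈ -2.6667)
f(J) = J
y(M) = 3*M (y(M) = 3*((M - M)*(-2) + M) = 3*(0*(-2) + M) = 3*(0 + M) = 3*M)
E(P, N) = 11/3 (E(P, N) = 1 - (-8)/3 = 1 - ⅓*(-8) = 1 + 8/3 = 11/3)
(1136 + E(f(-1), -35))² = (1136 + 11/3)² = (3419/3)² = 11689561/9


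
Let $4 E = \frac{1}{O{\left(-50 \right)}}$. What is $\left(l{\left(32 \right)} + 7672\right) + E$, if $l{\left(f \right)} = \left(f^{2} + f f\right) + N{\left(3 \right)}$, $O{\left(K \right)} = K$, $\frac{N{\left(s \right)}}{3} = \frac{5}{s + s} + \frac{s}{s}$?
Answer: $\frac{1945099}{200} \approx 9725.5$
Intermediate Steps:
$N{\left(s \right)} = 3 + \frac{15}{2 s}$ ($N{\left(s \right)} = 3 \left(\frac{5}{s + s} + \frac{s}{s}\right) = 3 \left(\frac{5}{2 s} + 1\right) = 3 \left(1 + \frac{5}{2 s}\right) = 3 + \frac{15}{2 s}$)
$E = - \frac{1}{200}$ ($E = \frac{1}{4 \left(-50\right)} = \frac{1}{4} \left(- \frac{1}{50}\right) = - \frac{1}{200} \approx -0.005$)
$l{\left(f \right)} = \frac{11}{2} + 2 f^{2}$ ($l{\left(f \right)} = \left(f^{2} + f f\right) + \left(3 + \frac{15}{2 \cdot 3}\right) = \left(f^{2} + f^{2}\right) + \left(3 + \frac{15}{2} \cdot \frac{1}{3}\right) = 2 f^{2} + \left(3 + \frac{5}{2}\right) = 2 f^{2} + \frac{11}{2} = \frac{11}{2} + 2 f^{2}$)
$\left(l{\left(32 \right)} + 7672\right) + E = \left(\left(\frac{11}{2} + 2 \cdot 32^{2}\right) + 7672\right) - \frac{1}{200} = \left(\left(\frac{11}{2} + 2 \cdot 1024\right) + 7672\right) - \frac{1}{200} = \left(\left(\frac{11}{2} + 2048\right) + 7672\right) - \frac{1}{200} = \left(\frac{4107}{2} + 7672\right) - \frac{1}{200} = \frac{19451}{2} - \frac{1}{200} = \frac{1945099}{200}$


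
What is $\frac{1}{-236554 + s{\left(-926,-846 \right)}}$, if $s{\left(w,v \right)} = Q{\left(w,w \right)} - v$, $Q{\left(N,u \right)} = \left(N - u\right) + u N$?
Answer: $\frac{1}{621768} \approx 1.6083 \cdot 10^{-6}$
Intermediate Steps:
$Q{\left(N,u \right)} = N - u + N u$ ($Q{\left(N,u \right)} = \left(N - u\right) + N u = N - u + N u$)
$s{\left(w,v \right)} = w^{2} - v$ ($s{\left(w,v \right)} = \left(w - w + w w\right) - v = \left(w - w + w^{2}\right) - v = w^{2} - v$)
$\frac{1}{-236554 + s{\left(-926,-846 \right)}} = \frac{1}{-236554 - \left(-846 - \left(-926\right)^{2}\right)} = \frac{1}{-236554 + \left(857476 + 846\right)} = \frac{1}{-236554 + 858322} = \frac{1}{621768}$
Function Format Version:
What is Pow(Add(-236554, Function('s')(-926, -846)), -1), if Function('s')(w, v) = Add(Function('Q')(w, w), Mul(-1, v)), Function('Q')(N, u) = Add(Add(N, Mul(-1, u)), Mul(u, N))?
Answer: Rational(1, 621768) ≈ 1.6083e-6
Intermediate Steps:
Function('Q')(N, u) = Add(N, Mul(-1, u), Mul(N, u)) (Function('Q')(N, u) = Add(Add(N, Mul(-1, u)), Mul(N, u)) = Add(N, Mul(-1, u), Mul(N, u)))
Function('s')(w, v) = Add(Pow(w, 2), Mul(-1, v)) (Function('s')(w, v) = Add(Add(w, Mul(-1, w), Mul(w, w)), Mul(-1, v)) = Add(Add(w, Mul(-1, w), Pow(w, 2)), Mul(-1, v)) = Add(Pow(w, 2), Mul(-1, v)))
Pow(Add(-236554, Function('s')(-926, -846)), -1) = Pow(Add(-236554, Add(Pow(-926, 2), Mul(-1, -846))), -1) = Pow(Add(-236554, Add(857476, 846)), -1) = Pow(Add(-236554, 858322), -1) = Pow(621768, -1) = Rational(1, 621768)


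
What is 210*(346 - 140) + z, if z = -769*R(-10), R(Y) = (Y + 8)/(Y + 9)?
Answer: 41722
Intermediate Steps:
R(Y) = (8 + Y)/(9 + Y)
z = -1538 (z = -769*(8 - 10)/(9 - 10) = -769*(-2)/(-1) = -(-769)*(-2) = -769*2 = -1538)
210*(346 - 140) + z = 210*(346 - 140) - 1538 = 210*206 - 1538 = 43260 - 1538 = 41722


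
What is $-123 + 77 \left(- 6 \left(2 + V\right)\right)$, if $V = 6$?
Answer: $-3819$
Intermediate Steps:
$-123 + 77 \left(- 6 \left(2 + V\right)\right) = -123 + 77 \left(- 6 \left(2 + 6\right)\right) = -123 + 77 \left(\left(-6\right) 8\right) = -123 + 77 \left(-48\right) = -123 - 3696 = -3819$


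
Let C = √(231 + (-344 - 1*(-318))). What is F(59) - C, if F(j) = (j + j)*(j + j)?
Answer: 13924 - √205 ≈ 13910.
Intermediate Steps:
F(j) = 4*j² (F(j) = (2*j)*(2*j) = 4*j²)
C = √205 (C = √(231 + (-344 + 318)) = √(231 - 26) = √205 ≈ 14.318)
F(59) - C = 4*59² - √205 = 4*3481 - √205 = 13924 - √205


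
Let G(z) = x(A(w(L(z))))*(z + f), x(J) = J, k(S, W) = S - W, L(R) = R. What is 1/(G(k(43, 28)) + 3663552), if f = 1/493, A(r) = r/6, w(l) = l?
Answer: 493/1806149626 ≈ 2.7296e-7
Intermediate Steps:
A(r) = r/6 (A(r) = r*(⅙) = r/6)
f = 1/493 ≈ 0.0020284
G(z) = z*(1/493 + z)/6 (G(z) = (z/6)*(z + 1/493) = (z/6)*(1/493 + z) = z*(1/493 + z)/6)
1/(G(k(43, 28)) + 3663552) = 1/((43 - 1*28)*(1 + 493*(43 - 1*28))/2958 + 3663552) = 1/((43 - 28)*(1 + 493*(43 - 28))/2958 + 3663552) = 1/((1/2958)*15*(1 + 493*15) + 3663552) = 1/((1/2958)*15*(1 + 7395) + 3663552) = 1/((1/2958)*15*7396 + 3663552) = 1/(18490/493 + 3663552) = 1/(1806149626/493) = 493/1806149626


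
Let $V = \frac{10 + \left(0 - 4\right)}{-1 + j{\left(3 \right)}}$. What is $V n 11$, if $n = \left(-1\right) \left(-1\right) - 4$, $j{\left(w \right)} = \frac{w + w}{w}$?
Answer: $-198$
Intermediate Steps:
$j{\left(w \right)} = 2$ ($j{\left(w \right)} = \frac{2 w}{w} = 2$)
$n = -3$ ($n = 1 - 4 = -3$)
$V = 6$ ($V = \frac{10 + \left(0 - 4\right)}{-1 + 2} = \frac{10 + \left(0 - 4\right)}{1} = \left(10 - 4\right) 1 = 6 \cdot 1 = 6$)
$V n 11 = 6 \left(-3\right) 11 = \left(-18\right) 11 = -198$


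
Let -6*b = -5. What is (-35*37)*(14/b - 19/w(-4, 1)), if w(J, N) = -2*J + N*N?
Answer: -171199/9 ≈ -19022.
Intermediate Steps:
b = ⅚ (b = -⅙*(-5) = ⅚ ≈ 0.83333)
w(J, N) = N² - 2*J (w(J, N) = -2*J + N² = N² - 2*J)
(-35*37)*(14/b - 19/w(-4, 1)) = (-35*37)*(14/(⅚) - 19/(1² - 2*(-4))) = -1295*(14*(6/5) - 19/(1 + 8)) = -1295*(84/5 - 19/9) = -1295*661/45 = -171199/9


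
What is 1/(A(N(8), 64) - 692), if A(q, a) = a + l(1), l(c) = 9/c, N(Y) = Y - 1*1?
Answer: -1/619 ≈ -0.0016155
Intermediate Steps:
N(Y) = -1 + Y (N(Y) = Y - 1 = -1 + Y)
A(q, a) = 9 + a (A(q, a) = a + 9/1 = a + 9*1 = a + 9 = 9 + a)
1/(A(N(8), 64) - 692) = 1/((9 + 64) - 692) = 1/(73 - 692) = 1/(-619) = -1/619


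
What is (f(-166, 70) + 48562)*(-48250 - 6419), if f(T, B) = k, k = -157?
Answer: -2646252945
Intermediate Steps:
f(T, B) = -157
(f(-166, 70) + 48562)*(-48250 - 6419) = (-157 + 48562)*(-48250 - 6419) = 48405*(-54669) = -2646252945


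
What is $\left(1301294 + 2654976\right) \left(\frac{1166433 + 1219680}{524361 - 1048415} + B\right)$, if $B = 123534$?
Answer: $\frac{128056746603691605}{262027} \approx 4.8872 \cdot 10^{11}$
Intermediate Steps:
$\left(1301294 + 2654976\right) \left(\frac{1166433 + 1219680}{524361 - 1048415} + B\right) = \left(1301294 + 2654976\right) \left(\frac{1166433 + 1219680}{524361 - 1048415} + 123534\right) = 3956270 \left(\frac{2386113}{524361 - 1048415} + 123534\right) = 3956270 \left(\frac{2386113}{-524054} + 123534\right) = 3956270 \left(2386113 \left(- \frac{1}{524054}\right) + 123534\right) = 3956270 \left(- \frac{2386113}{524054} + 123534\right) = 3956270 \cdot \frac{64736100723}{524054} = \frac{128056746603691605}{262027}$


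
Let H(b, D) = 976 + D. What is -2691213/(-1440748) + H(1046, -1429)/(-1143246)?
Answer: 512895192707/274521564668 ≈ 1.8683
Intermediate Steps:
-2691213/(-1440748) + H(1046, -1429)/(-1143246) = -2691213/(-1440748) + (976 - 1429)/(-1143246) = -2691213*(-1/1440748) - 453*(-1/1143246) = 2691213/1440748 + 151/381082 = 512895192707/274521564668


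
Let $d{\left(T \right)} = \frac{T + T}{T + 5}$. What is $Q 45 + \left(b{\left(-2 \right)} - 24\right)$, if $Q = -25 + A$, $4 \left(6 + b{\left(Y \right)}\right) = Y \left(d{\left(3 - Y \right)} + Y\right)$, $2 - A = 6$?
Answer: $- \frac{2669}{2} \approx -1334.5$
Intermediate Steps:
$A = -4$ ($A = 2 - 6 = -4$)
$d{\left(T \right)} = \frac{2 T}{5 + T}$
$b{\left(Y \right)} = -6 + \frac{Y \left(Y + \frac{2 \left(3 - Y\right)}{8 - Y}\right)}{4}$ ($b{\left(Y \right)} = -6 + \frac{Y \left(\frac{2 \left(3 - Y\right)}{5 - \left(-3 + Y\right)} + Y\right)}{4} = -6 + \frac{Y \left(\frac{2 \left(3 - Y\right)}{8 - Y} + Y\right)}{4} = -6 + \frac{Y \left(Y + \frac{2 \left(3 - Y\right)}{8 - Y}\right)}{4}$)
$Q = -29$ ($Q = -25 - 4 = -29$)
$Q 45 + \left(b{\left(-2 \right)} - 24\right) = \left(-29\right) 45 - \left(24 - \frac{192 + \left(-2\right)^{3} - -60 - 6 \left(-2\right)^{2}}{4 \left(-8 - 2\right)}\right) = -1305 - \left(24 - \frac{192 - 8 + 60 - 24}{4 \left(-10\right)}\right) = -1305 - \left(24 + \frac{192 - 8 + 60 - 24}{40}\right) = -1305 - \left(24 + \frac{1}{40} \cdot 220\right) = -1305 - \frac{59}{2} = - \frac{2669}{2}$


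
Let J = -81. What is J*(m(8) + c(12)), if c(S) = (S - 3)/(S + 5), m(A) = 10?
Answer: -14499/17 ≈ -852.88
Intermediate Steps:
c(S) = (-3 + S)/(5 + S)
J*(m(8) + c(12)) = -81*(10 + (-3 + 12)/(5 + 12)) = -81*(10 + 9/17) = -81*179/17 = -14499/17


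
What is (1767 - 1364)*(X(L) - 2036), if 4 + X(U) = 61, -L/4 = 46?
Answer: -797537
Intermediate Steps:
L = -184 (L = -4*46 = -184)
X(U) = 57 (X(U) = -4 + 61 = 57)
(1767 - 1364)*(X(L) - 2036) = (1767 - 1364)*(57 - 2036) = 403*(-1979) = -797537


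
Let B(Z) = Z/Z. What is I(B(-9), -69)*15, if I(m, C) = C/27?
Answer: -115/3 ≈ -38.333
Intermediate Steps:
B(Z) = 1
I(m, C) = C/27 (I(m, C) = C*(1/27) = C/27)
I(B(-9), -69)*15 = ((1/27)*(-69))*15 = -23/9*15 = -115/3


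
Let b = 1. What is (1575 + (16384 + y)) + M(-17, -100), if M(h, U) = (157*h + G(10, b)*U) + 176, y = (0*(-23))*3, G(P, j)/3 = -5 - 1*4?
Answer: 18166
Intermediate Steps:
G(P, j) = -27 (G(P, j) = 3*(-5 - 1*4) = 3*(-5 - 4) = 3*(-9) = -27)
y = 0 (y = 0*3 = 0)
M(h, U) = 176 - 27*U + 157*h (M(h, U) = (157*h - 27*U) + 176 = (-27*U + 157*h) + 176 = 176 - 27*U + 157*h)
(1575 + (16384 + y)) + M(-17, -100) = (1575 + (16384 + 0)) + (176 - 27*(-100) + 157*(-17)) = (1575 + 16384) + (176 + 2700 - 2669) = 17959 + 207 = 18166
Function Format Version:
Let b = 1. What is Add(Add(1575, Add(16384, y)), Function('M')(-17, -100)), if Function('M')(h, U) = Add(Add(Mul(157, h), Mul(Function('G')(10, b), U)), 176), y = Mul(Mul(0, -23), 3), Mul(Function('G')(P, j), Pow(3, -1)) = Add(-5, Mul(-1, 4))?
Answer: 18166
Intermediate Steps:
Function('G')(P, j) = -27 (Function('G')(P, j) = Mul(3, Add(-5, Mul(-1, 4))) = Mul(3, Add(-5, -4)) = Mul(3, -9) = -27)
y = 0 (y = Mul(0, 3) = 0)
Function('M')(h, U) = Add(176, Mul(-27, U), Mul(157, h)) (Function('M')(h, U) = Add(Add(Mul(157, h), Mul(-27, U)), 176) = Add(Add(Mul(-27, U), Mul(157, h)), 176) = Add(176, Mul(-27, U), Mul(157, h)))
Add(Add(1575, Add(16384, y)), Function('M')(-17, -100)) = Add(Add(1575, Add(16384, 0)), Add(176, Mul(-27, -100), Mul(157, -17))) = Add(Add(1575, 16384), Add(176, 2700, -2669)) = Add(17959, 207) = 18166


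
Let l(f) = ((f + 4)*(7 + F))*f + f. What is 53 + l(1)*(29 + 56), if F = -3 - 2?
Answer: 988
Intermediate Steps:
F = -5
l(f) = f + f*(8 + 2*f) (l(f) = ((f + 4)*(7 - 5))*f + f = ((4 + f)*2)*f + f = (8 + 2*f)*f + f = f*(8 + 2*f) + f = f + f*(8 + 2*f))
53 + l(1)*(29 + 56) = 53 + (1*(9 + 2*1))*(29 + 56) = 53 + (1*(9 + 2))*85 = 53 + (1*11)*85 = 53 + 11*85 = 53 + 935 = 988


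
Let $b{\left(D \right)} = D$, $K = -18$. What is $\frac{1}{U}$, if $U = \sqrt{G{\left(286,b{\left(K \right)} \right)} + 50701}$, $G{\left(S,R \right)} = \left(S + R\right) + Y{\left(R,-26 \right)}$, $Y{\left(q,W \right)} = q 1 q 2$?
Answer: $\frac{\sqrt{51617}}{51617} \approx 0.0044015$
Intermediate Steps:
$Y{\left(q,W \right)} = 2 q^{2}$ ($Y{\left(q,W \right)} = q q 2 = q^{2} \cdot 2 = 2 q^{2}$)
$G{\left(S,R \right)} = R + S + 2 R^{2}$ ($G{\left(S,R \right)} = \left(S + R\right) + 2 R^{2} = \left(R + S\right) + 2 R^{2} = R + S + 2 R^{2}$)
$U = \sqrt{51617}$ ($U = \sqrt{\left(-18 + 286 + 2 \left(-18\right)^{2}\right) + 50701} = \sqrt{\left(-18 + 286 + 2 \cdot 324\right) + 50701} = \sqrt{\left(-18 + 286 + 648\right) + 50701} = \sqrt{916 + 50701} = \sqrt{51617} \approx 227.19$)
$\frac{1}{U} = \frac{1}{\sqrt{51617}} = \frac{\sqrt{51617}}{51617}$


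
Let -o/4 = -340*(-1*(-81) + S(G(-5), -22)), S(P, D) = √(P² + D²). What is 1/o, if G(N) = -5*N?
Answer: 81/7414720 - √1109/7414720 ≈ 6.4329e-6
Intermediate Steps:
S(P, D) = √(D² + P²)
o = 110160 + 1360*√1109 (o = -(-1360)*(-1*(-81) + √((-22)² + (-5*(-5))²)) = -(-1360)*(81 + √(484 + 25²)) = -(-1360)*(81 + √(484 + 625)) = -(-1360)*(81 + √1109) = -4*(-27540 - 340*√1109) = 110160 + 1360*√1109 ≈ 1.5545e+5)
1/o = 1/(110160 + 1360*√1109)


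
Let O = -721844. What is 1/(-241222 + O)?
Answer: -1/963066 ≈ -1.0384e-6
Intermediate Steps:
1/(-241222 + O) = 1/(-241222 - 721844) = 1/(-963066) = -1/963066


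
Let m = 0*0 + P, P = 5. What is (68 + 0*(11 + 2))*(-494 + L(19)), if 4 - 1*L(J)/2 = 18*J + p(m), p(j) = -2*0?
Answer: -79560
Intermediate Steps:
m = 5 (m = 0*0 + 5 = 0 + 5 = 5)
p(j) = 0
L(J) = 8 - 36*J (L(J) = 8 - 2*(18*J + 0) = 8 - 36*J)
(68 + 0*(11 + 2))*(-494 + L(19)) = (68 + 0*(11 + 2))*(-494 + (8 - 36*19)) = (68 + 0*13)*(-494 + (8 - 684)) = (68 + 0)*(-494 - 676) = 68*(-1170) = -79560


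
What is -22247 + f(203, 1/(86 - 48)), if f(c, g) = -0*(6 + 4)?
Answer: -22247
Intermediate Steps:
f(c, g) = 0 (f(c, g) = -0*10 = -2*0 = 0)
-22247 + f(203, 1/(86 - 48)) = -22247 + 0 = -22247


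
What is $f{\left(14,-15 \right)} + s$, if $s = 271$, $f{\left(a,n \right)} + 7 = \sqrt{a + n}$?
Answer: $264 + i \approx 264.0 + 1.0 i$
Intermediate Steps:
$f{\left(a,n \right)} = -7 + \sqrt{a + n}$
$f{\left(14,-15 \right)} + s = \left(-7 + \sqrt{14 - 15}\right) + 271 = \left(-7 + \sqrt{-1}\right) + 271 = \left(-7 + i\right) + 271 = 264 + i$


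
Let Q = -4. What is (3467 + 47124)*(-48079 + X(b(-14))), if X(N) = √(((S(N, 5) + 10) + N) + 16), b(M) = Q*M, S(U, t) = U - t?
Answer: -2432364689 + 50591*√133 ≈ -2.4318e+9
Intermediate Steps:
b(M) = -4*M
X(N) = √(21 + 2*N) (X(N) = √((((N - 1*5) + 10) + N) + 16) = √((((N - 5) + 10) + N) + 16) = √((((-5 + N) + 10) + N) + 16) = √(((5 + N) + N) + 16) = √((5 + 2*N) + 16) = √(21 + 2*N))
(3467 + 47124)*(-48079 + X(b(-14))) = (3467 + 47124)*(-48079 + √(21 + 2*(-4*(-14)))) = 50591*(-48079 + √(21 + 2*56)) = 50591*(-48079 + √(21 + 112)) = 50591*(-48079 + √133) = -2432364689 + 50591*√133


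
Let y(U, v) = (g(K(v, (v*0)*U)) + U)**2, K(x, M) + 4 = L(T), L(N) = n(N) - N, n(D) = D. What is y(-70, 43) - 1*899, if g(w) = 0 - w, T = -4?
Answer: 3457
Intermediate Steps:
L(N) = 0 (L(N) = N - N = 0)
K(x, M) = -4 (K(x, M) = -4 + 0 = -4)
g(w) = -w
y(U, v) = (4 + U)**2 (y(U, v) = (-1*(-4) + U)**2 = (4 + U)**2)
y(-70, 43) - 1*899 = (4 - 70)**2 - 1*899 = (-66)**2 - 899 = 4356 - 899 = 3457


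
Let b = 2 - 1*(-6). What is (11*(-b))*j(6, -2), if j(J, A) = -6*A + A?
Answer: -880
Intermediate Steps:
j(J, A) = -5*A
b = 8 (b = 2 + 6 = 8)
(11*(-b))*j(6, -2) = (11*(-1*8))*(-5*(-2)) = (11*(-8))*10 = -88*10 = -880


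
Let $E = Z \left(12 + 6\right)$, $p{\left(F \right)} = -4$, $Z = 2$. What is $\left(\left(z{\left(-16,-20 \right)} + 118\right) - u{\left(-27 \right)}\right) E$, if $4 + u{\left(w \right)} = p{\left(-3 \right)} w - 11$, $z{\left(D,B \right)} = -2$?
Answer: $828$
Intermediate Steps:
$u{\left(w \right)} = -15 - 4 w$ ($u{\left(w \right)} = -4 - \left(11 + 4 w\right) = -15 - 4 w$)
$E = 36$ ($E = 2 \left(12 + 6\right) = 2 \cdot 18 = 36$)
$\left(\left(z{\left(-16,-20 \right)} + 118\right) - u{\left(-27 \right)}\right) E = \left(\left(-2 + 118\right) - \left(-15 - -108\right)\right) 36 = \left(116 - \left(-15 + 108\right)\right) 36 = \left(116 - 93\right) 36 = 23 \cdot 36 = 828$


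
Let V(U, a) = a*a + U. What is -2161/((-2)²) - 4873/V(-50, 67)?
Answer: -9612171/17756 ≈ -541.35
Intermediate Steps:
V(U, a) = U + a² (V(U, a) = a² + U = U + a²)
-2161/((-2)²) - 4873/V(-50, 67) = -2161/((-2)²) - 4873/(-50 + 67²) = -2161/4 - 4873/(-50 + 4489) = -2161*¼ - 4873/4439 = -2161/4 - 4873*1/4439 = -2161/4 - 4873/4439 = -9612171/17756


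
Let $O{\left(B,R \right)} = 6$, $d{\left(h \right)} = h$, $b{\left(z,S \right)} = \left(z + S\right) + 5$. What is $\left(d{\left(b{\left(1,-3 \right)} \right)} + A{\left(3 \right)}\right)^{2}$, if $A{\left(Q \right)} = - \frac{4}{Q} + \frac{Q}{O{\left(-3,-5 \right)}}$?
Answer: $\frac{169}{36} \approx 4.6944$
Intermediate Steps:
$b{\left(z,S \right)} = 5 + S + z$ ($b{\left(z,S \right)} = \left(S + z\right) + 5 = 5 + S + z$)
$A{\left(Q \right)} = - \frac{4}{Q} + \frac{Q}{6}$
$\left(d{\left(b{\left(1,-3 \right)} \right)} + A{\left(3 \right)}\right)^{2} = \left(\left(5 - 3 + 1\right) + \left(- \frac{4}{3} + \frac{1}{6} \cdot 3\right)\right)^{2} = \left(3 + \left(\left(-4\right) \frac{1}{3} + \frac{1}{2}\right)\right)^{2} = \left(3 + \left(- \frac{4}{3} + \frac{1}{2}\right)\right)^{2} = \left(3 - \frac{5}{6}\right)^{2} = \left(\frac{13}{6}\right)^{2} = \frac{169}{36}$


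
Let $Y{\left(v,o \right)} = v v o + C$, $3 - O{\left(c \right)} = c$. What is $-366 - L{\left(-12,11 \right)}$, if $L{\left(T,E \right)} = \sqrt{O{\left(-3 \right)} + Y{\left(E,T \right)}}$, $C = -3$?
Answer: $-366 - 3 i \sqrt{161} \approx -366.0 - 38.066 i$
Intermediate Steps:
$O{\left(c \right)} = 3 - c$
$Y{\left(v,o \right)} = -3 + o v^{2}$ ($Y{\left(v,o \right)} = v v o - 3 = v^{2} o - 3 = o v^{2} - 3 = -3 + o v^{2}$)
$L{\left(T,E \right)} = \sqrt{3 + T E^{2}}$ ($L{\left(T,E \right)} = \sqrt{\left(3 - -3\right) + \left(-3 + T E^{2}\right)} = \sqrt{\left(3 + 3\right) + \left(-3 + T E^{2}\right)} = \sqrt{6 + \left(-3 + T E^{2}\right)} = \sqrt{3 + T E^{2}}$)
$-366 - L{\left(-12,11 \right)} = -366 - \sqrt{3 - 12 \cdot 11^{2}} = -366 - \sqrt{3 - 1452} = -366 - \sqrt{-1449} = -366 - 3 i \sqrt{161}$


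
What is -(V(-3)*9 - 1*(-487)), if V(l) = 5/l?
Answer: -472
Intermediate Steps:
-(V(-3)*9 - 1*(-487)) = -((5/(-3))*9 - 1*(-487)) = -((5*(-⅓))*9 + 487) = -(-5/3*9 + 487) = -(-15 + 487) = -1*472 = -472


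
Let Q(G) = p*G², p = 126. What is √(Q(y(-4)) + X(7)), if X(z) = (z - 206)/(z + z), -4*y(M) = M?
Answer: √21910/14 ≈ 10.573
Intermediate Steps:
y(M) = -M/4
Q(G) = 126*G²
X(z) = (-206 + z)/(2*z) (X(z) = (-206 + z)/((2*z)) = (-206 + z)*(1/(2*z)) = (-206 + z)/(2*z))
√(Q(y(-4)) + X(7)) = √(126*(-¼*(-4))² + (½)*(-206 + 7)/7) = √(126*1² + (½)*(⅐)*(-199)) = √(126*1 - 199/14) = √(126 - 199/14) = √(1565/14) = √21910/14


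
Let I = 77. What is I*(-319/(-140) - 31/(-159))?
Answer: 605671/3180 ≈ 190.46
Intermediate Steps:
I*(-319/(-140) - 31/(-159)) = 77*(-319/(-140) - 31/(-159)) = 77*(-319*(-1/140) - 31*(-1/159)) = 77*(319/140 + 31/159) = 77*(55061/22260) = 605671/3180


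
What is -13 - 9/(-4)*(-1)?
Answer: -61/4 ≈ -15.250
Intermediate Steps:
-13 - 9/(-4)*(-1) = -13 - 9*(-¼)*(-1) = -13 + (9/4)*(-1) = -13 - 9/4 = -61/4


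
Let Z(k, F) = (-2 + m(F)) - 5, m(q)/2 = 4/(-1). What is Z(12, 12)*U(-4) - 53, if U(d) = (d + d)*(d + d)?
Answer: -1013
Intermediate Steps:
U(d) = 4*d**2 (U(d) = (2*d)*(2*d) = 4*d**2)
m(q) = -8 (m(q) = 2*(4/(-1)) = 2*(4*(-1)) = 2*(-4) = -8)
Z(k, F) = -15 (Z(k, F) = (-2 - 8) - 5 = -10 - 5 = -15)
Z(12, 12)*U(-4) - 53 = -60*(-4)**2 - 53 = -60*16 - 53 = -15*64 - 53 = -960 - 53 = -1013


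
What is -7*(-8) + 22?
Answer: 78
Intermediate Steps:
-7*(-8) + 22 = 56 + 22 = 78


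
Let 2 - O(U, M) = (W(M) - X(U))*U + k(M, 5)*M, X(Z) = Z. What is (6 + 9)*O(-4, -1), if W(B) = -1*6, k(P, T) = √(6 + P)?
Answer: -90 + 15*√5 ≈ -56.459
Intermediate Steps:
W(B) = -6
O(U, M) = 2 - M*√(6 + M) - U*(-6 - U) (O(U, M) = 2 - ((-6 - U)*U + √(6 + M)*M) = 2 - (U*(-6 - U) + M*√(6 + M)) = 2 - (M*√(6 + M) + U*(-6 - U)) = 2 + (-M*√(6 + M) - U*(-6 - U)) = 2 - M*√(6 + M) - U*(-6 - U))
(6 + 9)*O(-4, -1) = (6 + 9)*(2 + (-4)² + 6*(-4) - 1*(-1)*√(6 - 1)) = 15*(2 + 16 - 24 - 1*(-1)*√5) = 15*(2 + 16 - 24 + √5) = 15*(-6 + √5) = -90 + 15*√5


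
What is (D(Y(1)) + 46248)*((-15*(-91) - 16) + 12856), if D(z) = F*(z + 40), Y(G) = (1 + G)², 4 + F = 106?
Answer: 720704880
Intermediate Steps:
F = 102 (F = -4 + 106 = 102)
D(z) = 4080 + 102*z (D(z) = 102*(z + 40) = 102*(40 + z) = 4080 + 102*z)
(D(Y(1)) + 46248)*((-15*(-91) - 16) + 12856) = ((4080 + 102*(1 + 1)²) + 46248)*((-15*(-91) - 16) + 12856) = ((4080 + 102*2²) + 46248)*((1365 - 16) + 12856) = ((4080 + 102*4) + 46248)*(1349 + 12856) = ((4080 + 408) + 46248)*14205 = (4488 + 46248)*14205 = 50736*14205 = 720704880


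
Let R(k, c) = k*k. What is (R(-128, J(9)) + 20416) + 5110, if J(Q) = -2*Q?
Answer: 41910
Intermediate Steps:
R(k, c) = k²
(R(-128, J(9)) + 20416) + 5110 = ((-128)² + 20416) + 5110 = (16384 + 20416) + 5110 = 36800 + 5110 = 41910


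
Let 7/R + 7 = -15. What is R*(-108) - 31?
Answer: 37/11 ≈ 3.3636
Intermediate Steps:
R = -7/22 (R = 7/(-7 - 15) = 7/(-22) = 7*(-1/22) = -7/22 ≈ -0.31818)
R*(-108) - 31 = -7/22*(-108) - 31 = 378/11 - 31 = 37/11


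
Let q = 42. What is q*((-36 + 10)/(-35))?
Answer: 156/5 ≈ 31.200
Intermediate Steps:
q*((-36 + 10)/(-35)) = 42*((-36 + 10)/(-35)) = 42*(-26*(-1/35)) = 42*(26/35) = 156/5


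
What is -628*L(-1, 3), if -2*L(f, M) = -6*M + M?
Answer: -4710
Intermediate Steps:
L(f, M) = 5*M/2 (L(f, M) = -(-6*M + M)/2 = -(-5)*M/2 = 5*M/2)
-628*L(-1, 3) = -1570*3 = -628*15/2 = -4710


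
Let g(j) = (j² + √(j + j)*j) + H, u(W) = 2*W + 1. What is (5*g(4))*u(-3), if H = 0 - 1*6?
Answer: -250 - 200*√2 ≈ -532.84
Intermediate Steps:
u(W) = 1 + 2*W
H = -6 (H = 0 - 6 = -6)
g(j) = -6 + j² + √2*j^(3/2) (g(j) = (j² + √(j + j)*j) - 6 = (j² + √(2*j)*j) - 6 = (j² + (√2*√j)*j) - 6 = (j² + √2*j^(3/2)) - 6 = -6 + j² + √2*j^(3/2))
(5*g(4))*u(-3) = (5*(-6 + 4² + √2*4^(3/2)))*(1 + 2*(-3)) = (5*(-6 + 16 + √2*8))*(1 - 6) = (5*(-6 + 16 + 8*√2))*(-5) = (5*(10 + 8*√2))*(-5) = (50 + 40*√2)*(-5) = -250 - 200*√2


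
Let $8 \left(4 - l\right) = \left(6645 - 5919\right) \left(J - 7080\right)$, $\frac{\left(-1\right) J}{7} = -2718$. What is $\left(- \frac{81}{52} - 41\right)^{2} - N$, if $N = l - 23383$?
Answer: $\frac{2999519233}{2704} \approx 1.1093 \cdot 10^{6}$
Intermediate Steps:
$J = 19026$ ($J = \left(-7\right) \left(-2718\right) = 19026$)
$l = - \frac{2168191}{2}$ ($l = 4 - \frac{\left(6645 - 5919\right) \left(19026 - 7080\right)}{8} = 4 - \frac{726 \cdot 11946}{8} = 4 - \frac{2168199}{2} = - \frac{2168191}{2} \approx -1.0841 \cdot 10^{6}$)
$N = - \frac{2214957}{2}$ ($N = - \frac{2168191}{2} - 23383 = - \frac{2214957}{2} \approx -1.1075 \cdot 10^{6}$)
$\left(- \frac{81}{52} - 41\right)^{2} - N = \left(- \frac{81}{52} - 41\right)^{2} - - \frac{2214957}{2} = \left(\left(-81\right) \frac{1}{52} - 41\right)^{2} + \frac{2214957}{2} = \left(- \frac{81}{52} - 41\right)^{2} + \frac{2214957}{2} = \left(- \frac{2213}{52}\right)^{2} + \frac{2214957}{2} = \frac{4897369}{2704} + \frac{2214957}{2} = \frac{2999519233}{2704}$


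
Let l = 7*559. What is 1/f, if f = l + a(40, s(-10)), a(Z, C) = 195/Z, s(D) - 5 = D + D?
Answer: 8/31343 ≈ 0.00025524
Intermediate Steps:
s(D) = 5 + 2*D (s(D) = 5 + (D + D) = 5 + 2*D)
l = 3913
f = 31343/8 (f = 3913 + 195/40 = 3913 + 195*(1/40) = 3913 + 39/8 = 31343/8 ≈ 3917.9)
1/f = 1/(31343/8) = 8/31343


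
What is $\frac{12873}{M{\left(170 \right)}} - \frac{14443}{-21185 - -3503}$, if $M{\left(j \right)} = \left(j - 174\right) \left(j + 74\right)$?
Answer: $- \frac{106762009}{8628816} \approx -12.373$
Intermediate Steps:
$M{\left(j \right)} = \left(-174 + j\right) \left(74 + j\right)$
$\frac{12873}{M{\left(170 \right)}} - \frac{14443}{-21185 - -3503} = \frac{12873}{-12876 + 170^{2} - 17000} - \frac{14443}{-21185 - -3503} = \frac{12873}{-12876 + 28900 - 17000} - \frac{14443}{-21185 + 3503} = \frac{12873}{-976} - \frac{14443}{-17682} = 12873 \left(- \frac{1}{976}\right) - - \frac{14443}{17682} = - \frac{12873}{976} + \frac{14443}{17682} = - \frac{106762009}{8628816}$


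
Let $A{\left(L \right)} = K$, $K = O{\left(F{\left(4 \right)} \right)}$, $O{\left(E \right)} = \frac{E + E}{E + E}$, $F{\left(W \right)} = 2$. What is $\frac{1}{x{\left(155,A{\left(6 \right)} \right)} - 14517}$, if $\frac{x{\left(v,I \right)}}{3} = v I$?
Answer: $- \frac{1}{14052} \approx -7.1164 \cdot 10^{-5}$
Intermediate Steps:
$O{\left(E \right)} = 1$ ($O{\left(E \right)} = \frac{2 E}{2 E} = 2 E \frac{1}{2 E} = 1$)
$K = 1$
$A{\left(L \right)} = 1$
$x{\left(v,I \right)} = 3 I v$ ($x{\left(v,I \right)} = 3 v I = 3 I v$)
$\frac{1}{x{\left(155,A{\left(6 \right)} \right)} - 14517} = \frac{1}{3 \cdot 1 \cdot 155 - 14517} = \frac{1}{465 - 14517} = \frac{1}{-14052} = - \frac{1}{14052}$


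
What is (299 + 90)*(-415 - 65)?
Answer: -186720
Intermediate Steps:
(299 + 90)*(-415 - 65) = 389*(-480) = -186720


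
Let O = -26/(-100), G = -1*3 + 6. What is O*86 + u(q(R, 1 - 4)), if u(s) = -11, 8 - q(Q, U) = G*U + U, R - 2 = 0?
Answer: 284/25 ≈ 11.360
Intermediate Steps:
G = 3 (G = -3 + 6 = 3)
R = 2 (R = 2 + 0 = 2)
q(Q, U) = 8 - 4*U (q(Q, U) = 8 - (3*U + U) = 8 - 4*U)
O = 13/50 (O = -26*(-1/100) = 13/50 ≈ 0.26000)
O*86 + u(q(R, 1 - 4)) = (13/50)*86 - 11 = 559/25 - 11 = 284/25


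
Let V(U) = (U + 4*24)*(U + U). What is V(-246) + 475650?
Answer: 549450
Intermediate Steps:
V(U) = 2*U*(96 + U) (V(U) = (U + 96)*(2*U) = (96 + U)*(2*U) = 2*U*(96 + U))
V(-246) + 475650 = 2*(-246)*(96 - 246) + 475650 = 2*(-246)*(-150) + 475650 = 73800 + 475650 = 549450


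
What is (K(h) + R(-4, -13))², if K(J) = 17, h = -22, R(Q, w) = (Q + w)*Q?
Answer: 7225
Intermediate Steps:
R(Q, w) = Q*(Q + w)
(K(h) + R(-4, -13))² = (17 - 4*(-4 - 13))² = (17 - 4*(-17))² = (17 + 68)² = 85² = 7225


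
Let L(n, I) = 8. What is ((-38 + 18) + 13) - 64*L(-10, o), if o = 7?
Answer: -519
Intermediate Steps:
((-38 + 18) + 13) - 64*L(-10, o) = ((-38 + 18) + 13) - 64*8 = (-20 + 13) - 512 = -7 - 512 = -519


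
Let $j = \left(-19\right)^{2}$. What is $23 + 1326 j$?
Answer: $478709$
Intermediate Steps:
$j = 361$
$23 + 1326 j = 23 + 1326 \cdot 361 = 23 + 478686 = 478709$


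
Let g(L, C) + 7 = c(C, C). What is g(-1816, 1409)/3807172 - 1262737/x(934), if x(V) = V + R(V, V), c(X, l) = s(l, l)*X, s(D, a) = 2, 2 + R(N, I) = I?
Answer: -2403725852219/3552091476 ≈ -676.71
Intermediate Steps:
R(N, I) = -2 + I
c(X, l) = 2*X
x(V) = -2 + 2*V (x(V) = V + (-2 + V) = -2 + 2*V)
g(L, C) = -7 + 2*C
g(-1816, 1409)/3807172 - 1262737/x(934) = (-7 + 2*1409)/3807172 - 1262737/(-2 + 2*934) = (-7 + 2818)*(1/3807172) - 1262737/(-2 + 1868) = 2811*(1/3807172) - 1262737/1866 = 2811/3807172 - 1262737*1/1866 = 2811/3807172 - 1262737/1866 = -2403725852219/3552091476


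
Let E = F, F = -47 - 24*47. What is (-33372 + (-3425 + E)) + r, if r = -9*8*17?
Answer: -39196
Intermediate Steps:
r = -1224 (r = -72*17 = -1224)
F = -1175 (F = -47 - 1128 = -1175)
E = -1175
(-33372 + (-3425 + E)) + r = (-33372 + (-3425 - 1175)) - 1224 = (-33372 - 4600) - 1224 = -37972 - 1224 = -39196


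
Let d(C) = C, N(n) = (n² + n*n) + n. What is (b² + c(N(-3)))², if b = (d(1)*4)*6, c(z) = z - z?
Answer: 331776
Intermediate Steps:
N(n) = n + 2*n² (N(n) = (n² + n²) + n = 2*n² + n = n + 2*n²)
c(z) = 0
b = 24 (b = (1*4)*6 = 4*6 = 24)
(b² + c(N(-3)))² = (24² + 0)² = (576 + 0)² = 576² = 331776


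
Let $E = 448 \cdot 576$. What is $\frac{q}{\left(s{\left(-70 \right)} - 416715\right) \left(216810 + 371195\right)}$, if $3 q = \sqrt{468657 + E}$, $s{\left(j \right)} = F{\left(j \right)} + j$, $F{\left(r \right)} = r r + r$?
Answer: $- \frac{\sqrt{80745}}{242231599775} \approx -1.1731 \cdot 10^{-9}$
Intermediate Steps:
$F{\left(r \right)} = r + r^{2}$ ($F{\left(r \right)} = r^{2} + r = r + r^{2}$)
$E = 258048$
$s{\left(j \right)} = j + j \left(1 + j\right)$ ($s{\left(j \right)} = j \left(1 + j\right) + j = j + j \left(1 + j\right)$)
$q = \sqrt{80745}$ ($q = \frac{\sqrt{468657 + 258048}}{3} = \frac{\sqrt{726705}}{3} = \frac{3 \sqrt{80745}}{3} = \sqrt{80745} \approx 284.16$)
$\frac{q}{\left(s{\left(-70 \right)} - 416715\right) \left(216810 + 371195\right)} = \frac{\sqrt{80745}}{\left(- 70 \left(2 - 70\right) - 416715\right) \left(216810 + 371195\right)} = \frac{\sqrt{80745}}{\left(\left(-70\right) \left(-68\right) - 416715\right) 588005} = \frac{\sqrt{80745}}{\left(4760 - 416715\right) 588005} = \frac{\sqrt{80745}}{\left(-411955\right) 588005} = \frac{\sqrt{80745}}{-242231599775} = \sqrt{80745} \left(- \frac{1}{242231599775}\right) = - \frac{\sqrt{80745}}{242231599775}$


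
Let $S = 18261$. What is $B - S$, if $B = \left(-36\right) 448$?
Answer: $-34389$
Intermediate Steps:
$B = -16128$
$B - S = -16128 - 18261 = -34389$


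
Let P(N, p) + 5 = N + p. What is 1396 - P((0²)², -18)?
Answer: 1419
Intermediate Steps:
P(N, p) = -5 + N + p (P(N, p) = -5 + (N + p) = -5 + N + p)
1396 - P((0²)², -18) = 1396 - (-5 + (0²)² - 18) = 1396 - (-5 + 0² - 18) = 1396 - (-5 + 0 - 18) = 1396 - 1*(-23) = 1396 + 23 = 1419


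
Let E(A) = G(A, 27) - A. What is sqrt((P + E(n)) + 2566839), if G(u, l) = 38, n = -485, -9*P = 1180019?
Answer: sqrt(21926239)/3 ≈ 1560.8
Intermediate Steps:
P = -1180019/9 (P = -1/9*1180019 = -1180019/9 ≈ -1.3111e+5)
E(A) = 38 - A
sqrt((P + E(n)) + 2566839) = sqrt((-1180019/9 + (38 - 1*(-485))) + 2566839) = sqrt((-1180019/9 + (38 + 485)) + 2566839) = sqrt((-1180019/9 + 523) + 2566839) = sqrt(-1175312/9 + 2566839) = sqrt(21926239/9) = sqrt(21926239)/3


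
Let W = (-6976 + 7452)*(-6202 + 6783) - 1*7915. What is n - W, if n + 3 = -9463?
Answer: -278107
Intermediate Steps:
n = -9466 (n = -3 - 9463 = -9466)
W = 268641 (W = 476*581 - 7915 = 276556 - 7915 = 268641)
n - W = -9466 - 1*268641 = -9466 - 268641 = -278107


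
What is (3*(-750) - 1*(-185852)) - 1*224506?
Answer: -40904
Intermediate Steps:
(3*(-750) - 1*(-185852)) - 1*224506 = (-2250 + 185852) - 224506 = 183602 - 224506 = -40904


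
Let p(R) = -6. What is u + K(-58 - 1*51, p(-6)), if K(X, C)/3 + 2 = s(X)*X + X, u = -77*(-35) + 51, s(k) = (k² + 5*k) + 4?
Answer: -3705767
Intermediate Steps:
s(k) = 4 + k² + 5*k
u = 2746 (u = 2695 + 51 = 2746)
K(X, C) = -6 + 3*X + 3*X*(4 + X² + 5*X) (K(X, C) = -6 + 3*((4 + X² + 5*X)*X + X) = -6 + 3*(X*(4 + X² + 5*X) + X) = -6 + 3*(X + X*(4 + X² + 5*X)) = -6 + (3*X + 3*X*(4 + X² + 5*X)) = -6 + 3*X + 3*X*(4 + X² + 5*X))
u + K(-58 - 1*51, p(-6)) = 2746 + (-6 + 3*(-58 - 1*51) + 3*(-58 - 1*51)*(4 + (-58 - 1*51)² + 5*(-58 - 1*51))) = 2746 + (-6 + 3*(-58 - 51) + 3*(-58 - 51)*(4 + (-58 - 51)² + 5*(-58 - 51))) = 2746 + (-6 + 3*(-109) + 3*(-109)*(4 + (-109)² + 5*(-109))) = 2746 + (-6 - 327 + 3*(-109)*(4 + 11881 - 545)) = 2746 + (-6 - 327 + 3*(-109)*11340) = 2746 + (-6 - 327 - 3708180) = 2746 - 3708513 = -3705767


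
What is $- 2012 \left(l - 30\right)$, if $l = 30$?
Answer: $0$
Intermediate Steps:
$- 2012 \left(l - 30\right) = - 2012 \left(30 - 30\right) = \left(-2012\right) 0 = 0$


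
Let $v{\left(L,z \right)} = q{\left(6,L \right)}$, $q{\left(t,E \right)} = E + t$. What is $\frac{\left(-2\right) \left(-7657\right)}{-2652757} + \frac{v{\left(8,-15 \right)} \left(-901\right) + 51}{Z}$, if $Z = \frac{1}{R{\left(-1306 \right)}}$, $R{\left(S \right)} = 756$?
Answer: $- \frac{25194899175710}{2652757} \approx -9.4976 \cdot 10^{6}$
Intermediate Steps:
$v{\left(L,z \right)} = 6 + L$ ($v{\left(L,z \right)} = L + 6 = 6 + L$)
$Z = \frac{1}{756} \approx 0.0013228$
$\frac{\left(-2\right) \left(-7657\right)}{-2652757} + \frac{v{\left(8,-15 \right)} \left(-901\right) + 51}{Z} = \frac{\left(-2\right) \left(-7657\right)}{-2652757} + \left(\left(6 + 8\right) \left(-901\right) + 51\right) \frac{1}{\frac{1}{756}} = 15314 \left(- \frac{1}{2652757}\right) + \left(14 \left(-901\right) + 51\right) 756 = - \frac{15314}{2652757} + \left(-12614 + 51\right) 756 = - \frac{15314}{2652757} - 9497628 = - \frac{25194899175710}{2652757}$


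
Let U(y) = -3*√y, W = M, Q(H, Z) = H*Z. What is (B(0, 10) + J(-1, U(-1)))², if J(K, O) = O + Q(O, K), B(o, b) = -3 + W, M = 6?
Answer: 9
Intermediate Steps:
W = 6
B(o, b) = 3 (B(o, b) = -3 + 6 = 3)
J(K, O) = O + K*O (J(K, O) = O + O*K = O + K*O)
(B(0, 10) + J(-1, U(-1)))² = (3 + (-3*I)*(1 - 1))² = (3 - 3*I*0)² = (3 + 0)² = 3² = 9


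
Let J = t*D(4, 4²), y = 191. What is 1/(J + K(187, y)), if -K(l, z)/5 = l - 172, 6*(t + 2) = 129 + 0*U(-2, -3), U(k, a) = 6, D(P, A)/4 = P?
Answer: 1/237 ≈ 0.0042194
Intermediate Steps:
D(P, A) = 4*P
t = 39/2 (t = -2 + (129 + 0*6)/6 = -2 + (129 + 0)/6 = -2 + (⅙)*129 = -2 + 43/2 = 39/2 ≈ 19.500)
K(l, z) = 860 - 5*l (K(l, z) = -5*(l - 172) = -5*(-172 + l) = 860 - 5*l)
J = 312 (J = 39*(4*4)/2 = (39/2)*16 = 312)
1/(J + K(187, y)) = 1/(312 + (860 - 5*187)) = 1/(312 + (860 - 935)) = 1/(312 - 75) = 1/237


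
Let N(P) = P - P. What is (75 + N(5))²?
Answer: 5625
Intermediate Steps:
N(P) = 0
(75 + N(5))² = (75 + 0)² = 75² = 5625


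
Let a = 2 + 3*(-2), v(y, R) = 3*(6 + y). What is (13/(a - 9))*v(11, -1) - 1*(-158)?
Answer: 107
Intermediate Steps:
v(y, R) = 18 + 3*y
a = -4 (a = 2 - 6 = -4)
(13/(a - 9))*v(11, -1) - 1*(-158) = (13/(-4 - 9))*(18 + 3*11) - 1*(-158) = (13/(-13))*(18 + 33) + 158 = (13*(-1/13))*51 + 158 = -1*51 + 158 = -51 + 158 = 107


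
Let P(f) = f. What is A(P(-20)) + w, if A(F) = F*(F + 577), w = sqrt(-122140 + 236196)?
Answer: -11140 + 2*sqrt(28514) ≈ -10802.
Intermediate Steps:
w = 2*sqrt(28514) (w = sqrt(114056) = 2*sqrt(28514) ≈ 337.72)
A(F) = F*(577 + F)
A(P(-20)) + w = -20*(577 - 20) + 2*sqrt(28514) = -20*557 + 2*sqrt(28514) = -11140 + 2*sqrt(28514)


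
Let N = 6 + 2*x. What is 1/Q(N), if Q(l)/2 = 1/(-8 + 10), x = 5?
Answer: 1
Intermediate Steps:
N = 16 (N = 6 + 2*5 = 6 + 10 = 16)
Q(l) = 1 (Q(l) = 2/(-8 + 10) = 2/2 = 2*(½) = 1)
1/Q(N) = 1/1 = 1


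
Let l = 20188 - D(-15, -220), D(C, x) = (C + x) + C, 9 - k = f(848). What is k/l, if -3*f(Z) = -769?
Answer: -371/30657 ≈ -0.012102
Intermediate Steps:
f(Z) = 769/3 (f(Z) = -1/3*(-769) = 769/3)
k = -742/3 (k = 9 - 1*769/3 = 9 - 769/3 = -742/3 ≈ -247.33)
D(C, x) = x + 2*C
l = 20438 (l = 20188 - (-220 + 2*(-15)) = 20188 - (-220 - 30) = 20188 - 1*(-250) = 20188 + 250 = 20438)
k/l = -742/3/20438 = -742/3*1/20438 = -371/30657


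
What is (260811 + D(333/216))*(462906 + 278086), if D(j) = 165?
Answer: 193381128192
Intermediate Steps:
(260811 + D(333/216))*(462906 + 278086) = (260811 + 165)*(462906 + 278086) = 260976*740992 = 193381128192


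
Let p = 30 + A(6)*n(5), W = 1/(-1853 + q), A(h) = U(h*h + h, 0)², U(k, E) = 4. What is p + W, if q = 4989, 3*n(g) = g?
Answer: 533123/9408 ≈ 56.667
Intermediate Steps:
n(g) = g/3
A(h) = 16 (A(h) = 4² = 16)
W = 1/3136 (W = 1/(-1853 + 4989) = 1/3136 ≈ 0.00031888)
p = 170/3 (p = 30 + 16*((⅓)*5) = 30 + 16*(5/3) = 30 + 80/3 = 170/3 ≈ 56.667)
p + W = 170/3 + 1/3136 = 533123/9408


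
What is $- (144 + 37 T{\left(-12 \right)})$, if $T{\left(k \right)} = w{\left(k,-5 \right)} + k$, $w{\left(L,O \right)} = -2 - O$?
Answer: $189$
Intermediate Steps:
$T{\left(k \right)} = 3 + k$ ($T{\left(k \right)} = \left(-2 - -5\right) + k = \left(-2 + 5\right) + k = 3 + k$)
$- (144 + 37 T{\left(-12 \right)}) = - (144 + 37 \left(3 - 12\right)) = - (144 + 37 \left(-9\right)) = - (144 - 333) = \left(-1\right) \left(-189\right) = 189$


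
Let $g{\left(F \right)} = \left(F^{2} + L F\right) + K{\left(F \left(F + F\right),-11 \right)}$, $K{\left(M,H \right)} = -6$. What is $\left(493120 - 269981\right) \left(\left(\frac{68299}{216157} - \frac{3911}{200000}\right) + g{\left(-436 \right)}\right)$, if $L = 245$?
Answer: $\frac{803276187724868965247}{43231400000} \approx 1.8581 \cdot 10^{10}$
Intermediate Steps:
$g{\left(F \right)} = -6 + F^{2} + 245 F$ ($g{\left(F \right)} = \left(F^{2} + 245 F\right) - 6 = -6 + F^{2} + 245 F$)
$\left(493120 - 269981\right) \left(\left(\frac{68299}{216157} - \frac{3911}{200000}\right) + g{\left(-436 \right)}\right) = \left(493120 - 269981\right) \left(\left(\frac{68299}{216157} - \frac{3911}{200000}\right) + \left(-6 + \left(-436\right)^{2} + 245 \left(-436\right)\right)\right) = 223139 \left(\left(68299 \cdot \frac{1}{216157} - \frac{3911}{200000}\right) - -83270\right) = 223139 \left(\left(\frac{68299}{216157} - \frac{3911}{200000}\right) + 83270\right) = 223139 \left(\frac{12814409973}{43231400000} + 83270\right) = 223139 \cdot \frac{3599891492409973}{43231400000} = \frac{803276187724868965247}{43231400000}$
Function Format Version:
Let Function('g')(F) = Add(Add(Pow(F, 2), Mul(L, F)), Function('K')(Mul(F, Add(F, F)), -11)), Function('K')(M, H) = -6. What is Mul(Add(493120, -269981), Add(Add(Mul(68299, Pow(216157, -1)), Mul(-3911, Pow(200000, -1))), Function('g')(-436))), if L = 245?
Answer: Rational(803276187724868965247, 43231400000) ≈ 1.8581e+10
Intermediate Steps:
Function('g')(F) = Add(-6, Pow(F, 2), Mul(245, F)) (Function('g')(F) = Add(Add(Pow(F, 2), Mul(245, F)), -6) = Add(-6, Pow(F, 2), Mul(245, F)))
Mul(Add(493120, -269981), Add(Add(Mul(68299, Pow(216157, -1)), Mul(-3911, Pow(200000, -1))), Function('g')(-436))) = Mul(Add(493120, -269981), Add(Add(Mul(68299, Pow(216157, -1)), Mul(-3911, Pow(200000, -1))), Add(-6, Pow(-436, 2), Mul(245, -436)))) = Mul(223139, Add(Add(Mul(68299, Rational(1, 216157)), Mul(-3911, Rational(1, 200000))), Add(-6, 190096, -106820))) = Mul(223139, Add(Add(Rational(68299, 216157), Rational(-3911, 200000)), 83270)) = Mul(223139, Add(Rational(12814409973, 43231400000), 83270)) = Mul(223139, Rational(3599891492409973, 43231400000)) = Rational(803276187724868965247, 43231400000)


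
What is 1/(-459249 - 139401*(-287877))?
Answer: 1/172337566050 ≈ 5.8026e-12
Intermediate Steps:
1/(-459249 - 139401*(-287877)) = -1/287877/(-598650) = -1/598650*(-1/287877) = 1/172337566050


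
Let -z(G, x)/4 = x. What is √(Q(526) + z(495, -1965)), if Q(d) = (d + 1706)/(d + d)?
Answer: √543815094/263 ≈ 88.669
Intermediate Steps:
z(G, x) = -4*x
Q(d) = (1706 + d)/(2*d) (Q(d) = (1706 + d)/((2*d)) = (1706 + d)*(1/(2*d)) = (1706 + d)/(2*d))
√(Q(526) + z(495, -1965)) = √((½)*(1706 + 526)/526 - 4*(-1965)) = √((½)*(1/526)*2232 + 7860) = √(558/263 + 7860) = √(2067738/263) = √543815094/263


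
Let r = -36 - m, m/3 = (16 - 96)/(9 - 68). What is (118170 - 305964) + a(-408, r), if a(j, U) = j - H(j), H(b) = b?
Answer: -187794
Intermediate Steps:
m = 240/59 (m = 3*((16 - 96)/(9 - 68)) = 3*(-80/(-59)) = 3*(-80*(-1/59)) = 3*(80/59) = 240/59 ≈ 4.0678)
r = -2364/59 (r = -36 - 1*240/59 = -36 - 240/59 = -2364/59 ≈ -40.068)
a(j, U) = 0 (a(j, U) = j - j = 0)
(118170 - 305964) + a(-408, r) = (118170 - 305964) + 0 = -187794 + 0 = -187794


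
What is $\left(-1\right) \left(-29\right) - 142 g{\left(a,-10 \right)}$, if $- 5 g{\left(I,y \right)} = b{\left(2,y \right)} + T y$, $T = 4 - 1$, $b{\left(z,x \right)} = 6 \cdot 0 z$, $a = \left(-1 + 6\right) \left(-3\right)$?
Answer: $-823$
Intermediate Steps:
$a = -15$ ($a = 5 \left(-3\right) = -15$)
$b{\left(z,x \right)} = 0$ ($b{\left(z,x \right)} = 0 z = 0$)
$T = 3$ ($T = 4 - 1 = 3$)
$g{\left(I,y \right)} = - \frac{3 y}{5}$ ($g{\left(I,y \right)} = - \frac{0 + 3 y}{5} = - \frac{3 y}{5}$)
$\left(-1\right) \left(-29\right) - 142 g{\left(a,-10 \right)} = \left(-1\right) \left(-29\right) - 142 \left(\left(- \frac{3}{5}\right) \left(-10\right)\right) = 29 - 852 = -823$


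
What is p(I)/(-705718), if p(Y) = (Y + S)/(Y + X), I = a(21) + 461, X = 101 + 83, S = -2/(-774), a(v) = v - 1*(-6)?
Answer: -188857/183531845952 ≈ -1.0290e-6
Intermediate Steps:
a(v) = 6 + v (a(v) = v + 6 = 6 + v)
S = 1/387 (S = -2*(-1/774) = 1/387 ≈ 0.0025840)
X = 184
I = 488 (I = (6 + 21) + 461 = 27 + 461 = 488)
p(Y) = (1/387 + Y)/(184 + Y) (p(Y) = (Y + 1/387)/(Y + 184) = (1/387 + Y)/(184 + Y))
p(I)/(-705718) = ((1/387 + 488)/(184 + 488))/(-705718) = ((188857/387)/672)*(-1/705718) = ((1/672)*(188857/387))*(-1/705718) = (188857/260064)*(-1/705718) = -188857/183531845952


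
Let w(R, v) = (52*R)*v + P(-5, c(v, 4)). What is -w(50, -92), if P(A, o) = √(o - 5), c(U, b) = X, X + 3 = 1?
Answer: 239200 - I*√7 ≈ 2.392e+5 - 2.6458*I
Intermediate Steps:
X = -2 (X = -3 + 1 = -2)
c(U, b) = -2
P(A, o) = √(-5 + o)
w(R, v) = I*√7 + 52*R*v (w(R, v) = (52*R)*v + √(-5 - 2) = 52*R*v + √(-7) = 52*R*v + I*√7 = I*√7 + 52*R*v)
-w(50, -92) = -(I*√7 + 52*50*(-92)) = -(I*√7 - 239200) = -(-239200 + I*√7) = 239200 - I*√7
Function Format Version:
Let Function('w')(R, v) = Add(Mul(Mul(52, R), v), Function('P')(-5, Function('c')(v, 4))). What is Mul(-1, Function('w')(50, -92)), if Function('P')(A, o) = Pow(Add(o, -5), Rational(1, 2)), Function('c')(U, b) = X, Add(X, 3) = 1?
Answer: Add(239200, Mul(-1, I, Pow(7, Rational(1, 2)))) ≈ Add(2.3920e+5, Mul(-2.6458, I))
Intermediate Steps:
X = -2 (X = Add(-3, 1) = -2)
Function('c')(U, b) = -2
Function('P')(A, o) = Pow(Add(-5, o), Rational(1, 2))
Function('w')(R, v) = Add(Mul(I, Pow(7, Rational(1, 2))), Mul(52, R, v)) (Function('w')(R, v) = Add(Mul(Mul(52, R), v), Pow(Add(-5, -2), Rational(1, 2))) = Add(Mul(52, R, v), Pow(-7, Rational(1, 2))) = Add(Mul(52, R, v), Mul(I, Pow(7, Rational(1, 2)))) = Add(Mul(I, Pow(7, Rational(1, 2))), Mul(52, R, v)))
Mul(-1, Function('w')(50, -92)) = Mul(-1, Add(Mul(I, Pow(7, Rational(1, 2))), Mul(52, 50, -92))) = Mul(-1, Add(Mul(I, Pow(7, Rational(1, 2))), -239200)) = Mul(-1, Add(-239200, Mul(I, Pow(7, Rational(1, 2))))) = Add(239200, Mul(-1, I, Pow(7, Rational(1, 2))))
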